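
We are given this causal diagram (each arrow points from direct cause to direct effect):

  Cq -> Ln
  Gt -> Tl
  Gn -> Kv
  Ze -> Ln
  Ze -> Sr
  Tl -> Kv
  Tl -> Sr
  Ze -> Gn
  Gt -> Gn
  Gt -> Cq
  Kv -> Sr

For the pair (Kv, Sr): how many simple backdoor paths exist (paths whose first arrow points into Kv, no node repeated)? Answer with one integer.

7

A backdoor path from Kv to Sr is any simple undirected path whose first edge points into Kv (i.e. leaves Kv via a parent).
Parents of Kv: {Gn, Tl}.
Enumerating:
  P1: Kv <- Gn <- Gt -> Tl -> Sr
  P2: Kv <- Gn <- Gt -> Cq -> Ln <- Ze -> Sr
  P3: Kv <- Gn <- Ze -> Sr
  P4: Kv <- Gn <- Ze -> Ln <- Cq <- Gt -> Tl -> Sr
  P5: Kv <- Tl <- Gt -> Gn <- Ze -> Sr
  P6: Kv <- Tl <- Gt -> Cq -> Ln <- Ze -> Sr
  P7: Kv <- Tl -> Sr
That exhausts the simple backdoor paths. Count: 7.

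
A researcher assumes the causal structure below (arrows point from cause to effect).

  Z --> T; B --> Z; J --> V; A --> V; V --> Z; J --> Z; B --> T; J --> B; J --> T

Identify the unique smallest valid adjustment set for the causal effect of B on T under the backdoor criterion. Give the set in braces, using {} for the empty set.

Variables eligible for adjustment (non-descendants of B, excluding B and T): {A, J, V}.
Backdoor paths from B to T:
  P1: B <- J -> V -> Z -> T
  P2: B <- J -> Z -> T
  P3: B <- J -> T
The empty set is not sufficient: P1 (B <- J -> V -> Z -> T) has no collider blocking it and no conditioned non-collider, so it is open.
Try {J}:
  P1: blocked at fork node J ∈ conditioning set.
  P2: blocked at fork node J ∈ conditioning set.
  P3: blocked at fork node J ∈ conditioning set.
{J} contains no descendant of B and blocks every backdoor path.
No other singleton works — e.g. {A} leaves P1 open — so {J} is the unique smallest valid adjustment set.

{J}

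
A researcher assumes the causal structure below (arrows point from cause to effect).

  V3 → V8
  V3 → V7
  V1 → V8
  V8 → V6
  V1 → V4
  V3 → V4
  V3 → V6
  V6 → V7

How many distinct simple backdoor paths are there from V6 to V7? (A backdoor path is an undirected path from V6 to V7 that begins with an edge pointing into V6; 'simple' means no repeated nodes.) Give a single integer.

A backdoor path from V6 to V7 is any simple undirected path whose first edge points into V6 (i.e. leaves V6 via a parent).
Parents of V6: {V3, V8}.
Enumerating:
  P1: V6 <- V3 -> V7
  P2: V6 <- V8 <- V3 -> V7
  P3: V6 <- V8 <- V1 -> V4 <- V3 -> V7
That exhausts the simple backdoor paths. Count: 3.

3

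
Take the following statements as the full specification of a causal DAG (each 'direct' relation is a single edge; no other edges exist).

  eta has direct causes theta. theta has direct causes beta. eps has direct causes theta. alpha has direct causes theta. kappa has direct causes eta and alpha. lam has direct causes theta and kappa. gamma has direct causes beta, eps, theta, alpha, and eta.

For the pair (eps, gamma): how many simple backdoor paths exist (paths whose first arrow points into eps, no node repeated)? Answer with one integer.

8

A backdoor path from eps to gamma is any simple undirected path whose first edge points into eps (i.e. leaves eps via a parent).
Parents of eps: {theta}.
Enumerating:
  P1: eps <- theta <- beta -> gamma
  P2: eps <- theta -> eta -> kappa <- alpha -> gamma
  P3: eps <- theta -> eta -> gamma
  P4: eps <- theta -> alpha -> kappa <- eta -> gamma
  P5: eps <- theta -> alpha -> gamma
  P6: eps <- theta -> gamma
  P7: eps <- theta -> lam <- kappa <- eta -> gamma
  P8: eps <- theta -> lam <- kappa <- alpha -> gamma
That exhausts the simple backdoor paths. Count: 8.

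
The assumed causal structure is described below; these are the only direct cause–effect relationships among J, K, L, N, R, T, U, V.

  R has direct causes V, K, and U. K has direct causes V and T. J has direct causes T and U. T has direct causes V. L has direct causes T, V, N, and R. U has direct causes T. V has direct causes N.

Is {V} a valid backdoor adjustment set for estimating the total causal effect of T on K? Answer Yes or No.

Backdoor paths from T to K (paths whose first edge points into T):
  P1: T <- V <- N -> L <- R <- K
  P2: T <- V -> K
  P3: T <- V -> R <- K
  P4: T <- V -> L <- R <- K
Condition 1 (no descendant of T in the set): holds — descendants of T are {J, K, L, R, U}; none are in {V}.
Condition 2 (every backdoor path blocked by {V}):
  P1: blocked at chain node V ∈ conditioning set.
  P2: blocked at fork node V ∈ conditioning set.
  P3: blocked at fork node V ∈ conditioning set.
  P4: blocked at fork node V ∈ conditioning set.
{V} satisfies the backdoor criterion.

Yes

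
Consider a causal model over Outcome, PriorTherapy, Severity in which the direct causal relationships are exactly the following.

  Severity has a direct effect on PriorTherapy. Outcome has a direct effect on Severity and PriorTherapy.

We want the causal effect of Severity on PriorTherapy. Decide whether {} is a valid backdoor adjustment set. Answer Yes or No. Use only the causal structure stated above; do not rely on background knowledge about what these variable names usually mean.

No

Backdoor paths from Severity to PriorTherapy (paths whose first edge points into Severity):
  P1: Severity <- Outcome -> PriorTherapy
Condition 1 (no descendant of Severity in the set): holds — descendants of Severity are {PriorTherapy}; none are in {}.
Condition 2 (every backdoor path blocked by {}):
  P1: open — no interior node is in the conditioning set.
{} does not satisfy the backdoor criterion.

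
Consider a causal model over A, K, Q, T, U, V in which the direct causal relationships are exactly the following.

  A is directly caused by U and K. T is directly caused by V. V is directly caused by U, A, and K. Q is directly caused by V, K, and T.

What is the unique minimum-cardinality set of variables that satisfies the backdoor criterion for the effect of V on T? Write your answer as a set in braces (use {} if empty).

Variables eligible for adjustment (non-descendants of V, excluding V and T): {A, K, U}.
Backdoor paths from V to T:
  P1: V <- K -> Q <- T
  P2: V <- U -> A <- K -> Q <- T
  P3: V <- A <- K -> Q <- T
Each backdoor path contains an unconditioned collider, so every path is already blocked with the empty conditioning set:
  P1: blocked at collider Q (neither it nor any descendant is in the conditioning set).
  P2: blocked at collider A (neither it nor any descendant is in the conditioning set).
  P3: blocked at collider Q (neither it nor any descendant is in the conditioning set).
The empty set is therefore the unique smallest valid set.

{}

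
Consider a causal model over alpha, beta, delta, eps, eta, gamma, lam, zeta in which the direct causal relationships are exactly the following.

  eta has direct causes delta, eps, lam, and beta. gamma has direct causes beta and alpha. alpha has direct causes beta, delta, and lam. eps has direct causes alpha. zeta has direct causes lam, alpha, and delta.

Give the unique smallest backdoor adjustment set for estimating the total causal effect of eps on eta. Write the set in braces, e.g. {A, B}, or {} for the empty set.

Variables eligible for adjustment (non-descendants of eps, excluding eps and eta): {alpha, beta, delta, gamma, lam, zeta}.
Backdoor paths from eps to eta:
  P1: eps <- alpha <- lam -> zeta <- delta -> eta
  P2: eps <- alpha <- lam -> eta
  P3: eps <- alpha <- delta -> zeta <- lam -> eta
  P4: eps <- alpha <- delta -> eta
  P5: eps <- alpha <- beta -> eta
  P6: eps <- alpha -> zeta <- lam -> eta
  P7: eps <- alpha -> zeta <- delta -> eta
  P8: eps <- alpha -> gamma <- beta -> eta
The empty set is not sufficient: P2 (eps <- alpha <- lam -> eta) has no collider blocking it and no conditioned non-collider, so it is open.
Try {alpha}:
  P1: blocked at chain node alpha ∈ conditioning set.
  P2: blocked at chain node alpha ∈ conditioning set.
  P3: blocked at chain node alpha ∈ conditioning set.
  P4: blocked at chain node alpha ∈ conditioning set.
  P5: blocked at chain node alpha ∈ conditioning set.
  P6: blocked at fork node alpha ∈ conditioning set.
  P7: blocked at fork node alpha ∈ conditioning set.
  P8: blocked at fork node alpha ∈ conditioning set.
{alpha} contains no descendant of eps and blocks every backdoor path.
No other singleton works — e.g. {lam} leaves P4 open — so {alpha} is the unique smallest valid adjustment set.

{alpha}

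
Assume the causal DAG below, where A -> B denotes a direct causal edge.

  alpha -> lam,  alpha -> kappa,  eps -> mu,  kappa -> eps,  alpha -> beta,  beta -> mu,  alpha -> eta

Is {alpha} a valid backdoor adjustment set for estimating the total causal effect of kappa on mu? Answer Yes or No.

Yes

Backdoor paths from kappa to mu (paths whose first edge points into kappa):
  P1: kappa <- alpha -> beta -> mu
Condition 1 (no descendant of kappa in the set): holds — descendants of kappa are {eps, mu}; none are in {alpha}.
Condition 2 (every backdoor path blocked by {alpha}):
  P1: blocked at fork node alpha ∈ conditioning set.
{alpha} satisfies the backdoor criterion.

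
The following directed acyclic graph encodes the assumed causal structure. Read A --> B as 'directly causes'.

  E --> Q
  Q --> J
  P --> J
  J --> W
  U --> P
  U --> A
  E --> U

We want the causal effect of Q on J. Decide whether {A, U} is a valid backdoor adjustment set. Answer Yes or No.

Yes

Backdoor paths from Q to J (paths whose first edge points into Q):
  P1: Q <- E -> U -> P -> J
Condition 1 (no descendant of Q in the set): holds — descendants of Q are {J, W}; none are in {A, U}.
Condition 2 (every backdoor path blocked by {A, U}):
  P1: blocked at chain node U ∈ conditioning set.
{A, U} satisfies the backdoor criterion.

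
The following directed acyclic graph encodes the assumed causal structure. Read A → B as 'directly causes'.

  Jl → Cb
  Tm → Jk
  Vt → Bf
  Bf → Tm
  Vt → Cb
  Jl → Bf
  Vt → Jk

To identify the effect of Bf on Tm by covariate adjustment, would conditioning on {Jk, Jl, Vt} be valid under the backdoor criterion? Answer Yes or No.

No

Backdoor paths from Bf to Tm (paths whose first edge points into Bf):
  P1: Bf <- Vt -> Jk <- Tm
  P2: Bf <- Jl -> Cb <- Vt -> Jk <- Tm
Condition 1 (no descendant of Bf in the set): FAILS — Jk is a descendant of Bf.
Condition 2 (every backdoor path blocked by {Jk, Jl, Vt}):
  P1: blocked at fork node Vt ∈ conditioning set.
  P2: blocked at fork node Jl ∈ conditioning set.
{Jk, Jl, Vt} does not satisfy the backdoor criterion.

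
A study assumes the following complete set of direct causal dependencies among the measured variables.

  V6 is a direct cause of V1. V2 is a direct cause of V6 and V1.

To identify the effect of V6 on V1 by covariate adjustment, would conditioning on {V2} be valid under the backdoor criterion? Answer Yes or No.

Yes

Backdoor paths from V6 to V1 (paths whose first edge points into V6):
  P1: V6 <- V2 -> V1
Condition 1 (no descendant of V6 in the set): holds — descendants of V6 are {V1}; none are in {V2}.
Condition 2 (every backdoor path blocked by {V2}):
  P1: blocked at fork node V2 ∈ conditioning set.
{V2} satisfies the backdoor criterion.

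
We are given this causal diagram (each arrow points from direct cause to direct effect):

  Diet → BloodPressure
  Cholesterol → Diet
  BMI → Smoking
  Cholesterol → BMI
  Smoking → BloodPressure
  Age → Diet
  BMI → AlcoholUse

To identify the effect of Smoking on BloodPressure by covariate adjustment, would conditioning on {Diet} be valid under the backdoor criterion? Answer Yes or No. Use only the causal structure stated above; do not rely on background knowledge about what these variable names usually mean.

Yes

Backdoor paths from Smoking to BloodPressure (paths whose first edge points into Smoking):
  P1: Smoking <- BMI <- Cholesterol -> Diet -> BloodPressure
Condition 1 (no descendant of Smoking in the set): holds — descendants of Smoking are {BloodPressure}; none are in {Diet}.
Condition 2 (every backdoor path blocked by {Diet}):
  P1: blocked at chain node Diet ∈ conditioning set.
{Diet} satisfies the backdoor criterion.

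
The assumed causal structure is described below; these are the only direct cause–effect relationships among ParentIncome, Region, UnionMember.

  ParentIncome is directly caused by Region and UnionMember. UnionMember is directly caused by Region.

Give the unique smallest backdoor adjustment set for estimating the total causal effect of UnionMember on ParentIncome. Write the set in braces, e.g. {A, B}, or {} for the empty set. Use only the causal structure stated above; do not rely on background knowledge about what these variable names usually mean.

Variables eligible for adjustment (non-descendants of UnionMember, excluding UnionMember and ParentIncome): {Region}.
Backdoor paths from UnionMember to ParentIncome:
  P1: UnionMember <- Region -> ParentIncome
The empty set is not sufficient: P1 (UnionMember <- Region -> ParentIncome) has no collider blocking it and no conditioned non-collider, so it is open.
Try {Region}:
  P1: blocked at fork node Region ∈ conditioning set.
{Region} contains no descendant of UnionMember and blocks every backdoor path.
{Region} is the unique smallest valid adjustment set.

{Region}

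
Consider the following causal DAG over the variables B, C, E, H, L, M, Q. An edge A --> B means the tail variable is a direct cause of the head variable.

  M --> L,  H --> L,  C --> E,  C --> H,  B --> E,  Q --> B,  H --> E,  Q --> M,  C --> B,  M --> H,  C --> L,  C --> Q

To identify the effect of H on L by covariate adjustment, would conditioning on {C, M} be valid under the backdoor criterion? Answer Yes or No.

Yes

Backdoor paths from H to L (paths whose first edge points into H):
  P1: H <- C -> Q -> M -> L
  P2: H <- C -> B <- Q -> M -> L
  P3: H <- C -> E <- B <- Q -> M -> L
  P4: H <- C -> L
  P5: H <- M <- Q <- C -> L
  P6: H <- M <- Q -> B <- C -> L
  P7: H <- M <- Q -> B -> E <- C -> L
  P8: H <- M -> L
Condition 1 (no descendant of H in the set): holds — descendants of H are {E, L}; none are in {C, M}.
Condition 2 (every backdoor path blocked by {C, M}):
  P1: blocked at fork node C ∈ conditioning set.
  P2: blocked at fork node C ∈ conditioning set.
  P3: blocked at fork node C ∈ conditioning set.
  P4: blocked at fork node C ∈ conditioning set.
  P5: blocked at chain node M ∈ conditioning set.
  P6: blocked at chain node M ∈ conditioning set.
  P7: blocked at chain node M ∈ conditioning set.
  P8: blocked at fork node M ∈ conditioning set.
{C, M} satisfies the backdoor criterion.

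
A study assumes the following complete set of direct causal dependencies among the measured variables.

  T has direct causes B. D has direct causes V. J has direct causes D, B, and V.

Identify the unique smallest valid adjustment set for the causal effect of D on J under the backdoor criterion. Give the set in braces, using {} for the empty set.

{V}

Variables eligible for adjustment (non-descendants of D, excluding D and J): {B, T, V}.
Backdoor paths from D to J:
  P1: D <- V -> J
The empty set is not sufficient: P1 (D <- V -> J) has no collider blocking it and no conditioned non-collider, so it is open.
Try {V}:
  P1: blocked at fork node V ∈ conditioning set.
{V} contains no descendant of D and blocks every backdoor path.
No other singleton works — e.g. {B} leaves P1 open — so {V} is the unique smallest valid adjustment set.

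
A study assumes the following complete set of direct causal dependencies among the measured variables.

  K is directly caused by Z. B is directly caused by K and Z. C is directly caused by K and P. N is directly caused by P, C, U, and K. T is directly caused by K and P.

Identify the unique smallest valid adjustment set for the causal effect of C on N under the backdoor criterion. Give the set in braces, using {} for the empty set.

Variables eligible for adjustment (non-descendants of C, excluding C and N): {B, K, P, T, U, Z}.
Backdoor paths from C to N:
  P1: C <- P -> T <- K -> N
  P2: C <- P -> N
  P3: C <- K -> T <- P -> N
  P4: C <- K -> N
The empty set is not sufficient: P2 (C <- P -> N) has no collider blocking it and no conditioned non-collider, so it is open.
Try {K, P}:
  P1: blocked at fork node P ∈ conditioning set.
  P2: blocked at fork node P ∈ conditioning set.
  P3: blocked at fork node K ∈ conditioning set.
  P4: blocked at fork node K ∈ conditioning set.
{K, P} contains no descendant of C and blocks every backdoor path.
Every element of {K, P} is needed (dropping K leaves P4 open; dropping P leaves P2 open), so no proper subset is valid.
Among all size-2 subsets of the eligible variables, only {K, P} blocks every backdoor path, so it is the unique smallest valid adjustment set.

{K, P}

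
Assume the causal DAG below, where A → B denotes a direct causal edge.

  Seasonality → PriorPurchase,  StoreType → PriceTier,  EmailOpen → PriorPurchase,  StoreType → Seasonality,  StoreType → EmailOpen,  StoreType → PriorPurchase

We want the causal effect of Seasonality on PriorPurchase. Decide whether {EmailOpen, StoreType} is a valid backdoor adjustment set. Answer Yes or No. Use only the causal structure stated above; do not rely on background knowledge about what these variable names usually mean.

Backdoor paths from Seasonality to PriorPurchase (paths whose first edge points into Seasonality):
  P1: Seasonality <- StoreType -> EmailOpen -> PriorPurchase
  P2: Seasonality <- StoreType -> PriorPurchase
Condition 1 (no descendant of Seasonality in the set): holds — descendants of Seasonality are {PriorPurchase}; none are in {EmailOpen, StoreType}.
Condition 2 (every backdoor path blocked by {EmailOpen, StoreType}):
  P1: blocked at fork node StoreType ∈ conditioning set.
  P2: blocked at fork node StoreType ∈ conditioning set.
{EmailOpen, StoreType} satisfies the backdoor criterion.

Yes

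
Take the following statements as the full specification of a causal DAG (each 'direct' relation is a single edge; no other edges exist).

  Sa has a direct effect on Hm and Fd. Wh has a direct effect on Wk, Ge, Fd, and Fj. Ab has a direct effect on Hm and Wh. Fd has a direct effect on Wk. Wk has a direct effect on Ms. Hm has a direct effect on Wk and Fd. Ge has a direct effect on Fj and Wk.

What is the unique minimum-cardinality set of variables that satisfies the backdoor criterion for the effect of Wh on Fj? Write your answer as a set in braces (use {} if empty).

{}

Variables eligible for adjustment (non-descendants of Wh, excluding Wh and Fj): {Ab, Hm, Sa}.
Backdoor paths from Wh to Fj:
  P1: Wh <- Ab -> Hm <- Sa -> Fd -> Wk <- Ge -> Fj
  P2: Wh <- Ab -> Hm -> Fd -> Wk <- Ge -> Fj
  P3: Wh <- Ab -> Hm -> Wk <- Ge -> Fj
Each backdoor path contains an unconditioned collider, so every path is already blocked with the empty conditioning set:
  P1: blocked at collider Hm (neither it nor any descendant is in the conditioning set).
  P2: blocked at collider Wk (neither it nor any descendant is in the conditioning set).
  P3: blocked at collider Wk (neither it nor any descendant is in the conditioning set).
The empty set is therefore the unique smallest valid set.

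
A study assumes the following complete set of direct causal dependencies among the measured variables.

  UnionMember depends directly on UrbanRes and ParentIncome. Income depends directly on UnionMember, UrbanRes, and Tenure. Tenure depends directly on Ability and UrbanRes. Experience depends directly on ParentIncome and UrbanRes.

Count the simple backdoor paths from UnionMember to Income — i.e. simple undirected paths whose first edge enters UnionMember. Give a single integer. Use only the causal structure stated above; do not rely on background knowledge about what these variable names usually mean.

A backdoor path from UnionMember to Income is any simple undirected path whose first edge points into UnionMember (i.e. leaves UnionMember via a parent).
Parents of UnionMember: {ParentIncome, UrbanRes}.
Enumerating:
  P1: UnionMember <- UrbanRes -> Tenure -> Income
  P2: UnionMember <- UrbanRes -> Income
  P3: UnionMember <- ParentIncome -> Experience <- UrbanRes -> Tenure -> Income
  P4: UnionMember <- ParentIncome -> Experience <- UrbanRes -> Income
That exhausts the simple backdoor paths. Count: 4.

4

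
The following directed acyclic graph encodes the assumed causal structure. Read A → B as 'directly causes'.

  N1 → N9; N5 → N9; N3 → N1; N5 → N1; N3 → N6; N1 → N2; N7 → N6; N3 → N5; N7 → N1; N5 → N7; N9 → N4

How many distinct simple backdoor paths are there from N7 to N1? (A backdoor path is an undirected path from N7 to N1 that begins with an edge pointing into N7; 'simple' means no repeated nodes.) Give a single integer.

A backdoor path from N7 to N1 is any simple undirected path whose first edge points into N7 (i.e. leaves N7 via a parent).
Parents of N7: {N5}.
Enumerating:
  P1: N7 <- N5 <- N3 -> N1
  P2: N7 <- N5 -> N1
  P3: N7 <- N5 -> N9 <- N1
That exhausts the simple backdoor paths. Count: 3.

3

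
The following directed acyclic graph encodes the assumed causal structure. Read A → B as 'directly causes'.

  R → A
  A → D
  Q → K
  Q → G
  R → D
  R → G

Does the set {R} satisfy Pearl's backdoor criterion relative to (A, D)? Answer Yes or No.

Backdoor paths from A to D (paths whose first edge points into A):
  P1: A <- R -> D
Condition 1 (no descendant of A in the set): holds — descendants of A are {D}; none are in {R}.
Condition 2 (every backdoor path blocked by {R}):
  P1: blocked at fork node R ∈ conditioning set.
{R} satisfies the backdoor criterion.

Yes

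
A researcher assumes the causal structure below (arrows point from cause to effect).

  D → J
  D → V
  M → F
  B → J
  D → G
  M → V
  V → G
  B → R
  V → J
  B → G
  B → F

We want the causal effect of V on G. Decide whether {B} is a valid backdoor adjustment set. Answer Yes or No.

No

Backdoor paths from V to G (paths whose first edge points into V):
  P1: V <- M -> F <- B -> J <- D -> G
  P2: V <- M -> F <- B -> G
  P3: V <- D -> J <- B -> G
  P4: V <- D -> G
Condition 1 (no descendant of V in the set): holds — descendants of V are {G, J}; none are in {B}.
Condition 2 (every backdoor path blocked by {B}):
  P1: blocked at collider F (neither it nor any descendant is in the conditioning set).
  P2: blocked at collider F (neither it nor any descendant is in the conditioning set).
  P3: blocked at collider J (neither it nor any descendant is in the conditioning set).
  P4: open — no interior node is in the conditioning set.
{B} does not satisfy the backdoor criterion.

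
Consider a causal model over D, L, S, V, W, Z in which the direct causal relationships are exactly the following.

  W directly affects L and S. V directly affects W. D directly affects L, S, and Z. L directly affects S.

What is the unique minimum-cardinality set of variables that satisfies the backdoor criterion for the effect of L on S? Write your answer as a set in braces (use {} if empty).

Variables eligible for adjustment (non-descendants of L, excluding L and S): {D, V, W, Z}.
Backdoor paths from L to S:
  P1: L <- D -> S
  P2: L <- W -> S
The empty set is not sufficient: P1 (L <- D -> S) has no collider blocking it and no conditioned non-collider, so it is open.
Try {D, W}:
  P1: blocked at fork node D ∈ conditioning set.
  P2: blocked at fork node W ∈ conditioning set.
{D, W} contains no descendant of L and blocks every backdoor path.
Every element of {D, W} is needed (dropping D leaves P1 open; dropping W leaves P2 open), so no proper subset is valid.
Among all size-2 subsets of the eligible variables, only {D, W} blocks every backdoor path, so it is the unique smallest valid adjustment set.

{D, W}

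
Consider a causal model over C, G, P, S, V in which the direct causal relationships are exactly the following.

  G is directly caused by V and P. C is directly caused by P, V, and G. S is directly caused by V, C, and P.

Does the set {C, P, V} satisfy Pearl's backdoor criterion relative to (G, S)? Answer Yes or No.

Backdoor paths from G to S (paths whose first edge points into G):
  P1: G <- V -> C <- P -> S
  P2: G <- V -> C -> S
  P3: G <- V -> S
  P4: G <- P -> C <- V -> S
  P5: G <- P -> C -> S
  P6: G <- P -> S
Condition 1 (no descendant of G in the set): FAILS — C is a descendant of G.
Condition 2 (every backdoor path blocked by {C, P, V}):
  P1: blocked at fork node V ∈ conditioning set.
  P2: blocked at fork node V ∈ conditioning set.
  P3: blocked at fork node V ∈ conditioning set.
  P4: blocked at fork node P ∈ conditioning set.
  P5: blocked at fork node P ∈ conditioning set.
  P6: blocked at fork node P ∈ conditioning set.
{C, P, V} does not satisfy the backdoor criterion.

No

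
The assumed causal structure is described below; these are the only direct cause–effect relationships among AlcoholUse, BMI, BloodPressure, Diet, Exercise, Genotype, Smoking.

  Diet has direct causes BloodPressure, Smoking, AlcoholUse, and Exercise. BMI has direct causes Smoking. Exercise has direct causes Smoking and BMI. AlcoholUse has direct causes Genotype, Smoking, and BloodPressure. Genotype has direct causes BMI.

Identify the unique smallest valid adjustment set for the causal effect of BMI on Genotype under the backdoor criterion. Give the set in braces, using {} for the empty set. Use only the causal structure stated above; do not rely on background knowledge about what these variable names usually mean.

Variables eligible for adjustment (non-descendants of BMI, excluding BMI and Genotype): {BloodPressure, Smoking}.
Backdoor paths from BMI to Genotype:
  P1: BMI <- Smoking -> Exercise -> Diet <- BloodPressure -> AlcoholUse <- Genotype
  P2: BMI <- Smoking -> Exercise -> Diet <- AlcoholUse <- Genotype
  P3: BMI <- Smoking -> AlcoholUse <- Genotype
  P4: BMI <- Smoking -> Diet <- BloodPressure -> AlcoholUse <- Genotype
  P5: BMI <- Smoking -> Diet <- AlcoholUse <- Genotype
Each backdoor path contains an unconditioned collider, so every path is already blocked with the empty conditioning set:
  P1: blocked at collider Diet (neither it nor any descendant is in the conditioning set).
  P2: blocked at collider Diet (neither it nor any descendant is in the conditioning set).
  P3: blocked at collider AlcoholUse (neither it nor any descendant is in the conditioning set).
  P4: blocked at collider Diet (neither it nor any descendant is in the conditioning set).
  P5: blocked at collider Diet (neither it nor any descendant is in the conditioning set).
The empty set is therefore the unique smallest valid set.

{}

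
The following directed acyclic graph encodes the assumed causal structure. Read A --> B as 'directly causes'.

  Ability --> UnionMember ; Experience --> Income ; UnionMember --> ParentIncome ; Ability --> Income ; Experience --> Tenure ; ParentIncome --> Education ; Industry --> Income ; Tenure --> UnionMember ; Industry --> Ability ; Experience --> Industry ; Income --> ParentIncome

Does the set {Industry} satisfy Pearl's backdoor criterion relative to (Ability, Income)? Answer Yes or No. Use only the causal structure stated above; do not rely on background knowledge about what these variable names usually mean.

Backdoor paths from Ability to Income (paths whose first edge points into Ability):
  P1: Ability <- Industry <- Experience -> Tenure -> UnionMember -> ParentIncome <- Income
  P2: Ability <- Industry <- Experience -> Income
  P3: Ability <- Industry -> Income
Condition 1 (no descendant of Ability in the set): holds — descendants of Ability are {Education, Income, ParentIncome, UnionMember}; none are in {Industry}.
Condition 2 (every backdoor path blocked by {Industry}):
  P1: blocked at chain node Industry ∈ conditioning set.
  P2: blocked at chain node Industry ∈ conditioning set.
  P3: blocked at fork node Industry ∈ conditioning set.
{Industry} satisfies the backdoor criterion.

Yes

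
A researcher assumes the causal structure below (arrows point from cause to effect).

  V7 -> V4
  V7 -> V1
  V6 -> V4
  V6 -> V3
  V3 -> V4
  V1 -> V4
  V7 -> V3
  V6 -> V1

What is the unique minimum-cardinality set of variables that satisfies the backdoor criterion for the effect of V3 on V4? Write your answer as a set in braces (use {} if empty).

Variables eligible for adjustment (non-descendants of V3, excluding V3 and V4): {V1, V6, V7}.
Backdoor paths from V3 to V4:
  P1: V3 <- V6 -> V1 <- V7 -> V4
  P2: V3 <- V6 -> V1 -> V4
  P3: V3 <- V6 -> V4
  P4: V3 <- V7 -> V1 <- V6 -> V4
  P5: V3 <- V7 -> V1 -> V4
  P6: V3 <- V7 -> V4
The empty set is not sufficient: P2 (V3 <- V6 -> V1 -> V4) has no collider blocking it and no conditioned non-collider, so it is open.
Try {V6, V7}:
  P1: blocked at fork node V6 ∈ conditioning set.
  P2: blocked at fork node V6 ∈ conditioning set.
  P3: blocked at fork node V6 ∈ conditioning set.
  P4: blocked at fork node V7 ∈ conditioning set.
  P5: blocked at fork node V7 ∈ conditioning set.
  P6: blocked at fork node V7 ∈ conditioning set.
{V6, V7} contains no descendant of V3 and blocks every backdoor path.
Every element of {V6, V7} is needed (dropping V6 leaves P2 open; dropping V7 leaves P5 open), so no proper subset is valid.
Among all size-2 subsets of the eligible variables, only {V6, V7} blocks every backdoor path, so it is the unique smallest valid adjustment set.

{V6, V7}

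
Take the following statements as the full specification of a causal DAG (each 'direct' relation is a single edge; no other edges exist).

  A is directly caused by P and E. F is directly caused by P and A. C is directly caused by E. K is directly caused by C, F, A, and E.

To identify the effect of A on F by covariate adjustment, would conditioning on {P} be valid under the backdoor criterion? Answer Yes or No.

Backdoor paths from A to F (paths whose first edge points into A):
  P1: A <- E -> C -> K <- F
  P2: A <- E -> K <- F
  P3: A <- P -> F
Condition 1 (no descendant of A in the set): holds — descendants of A are {F, K}; none are in {P}.
Condition 2 (every backdoor path blocked by {P}):
  P1: blocked at collider K (neither it nor any descendant is in the conditioning set).
  P2: blocked at collider K (neither it nor any descendant is in the conditioning set).
  P3: blocked at fork node P ∈ conditioning set.
{P} satisfies the backdoor criterion.

Yes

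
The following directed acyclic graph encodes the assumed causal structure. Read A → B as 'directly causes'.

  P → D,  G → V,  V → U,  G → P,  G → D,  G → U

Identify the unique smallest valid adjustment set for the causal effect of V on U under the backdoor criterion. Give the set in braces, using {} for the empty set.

{G}

Variables eligible for adjustment (non-descendants of V, excluding V and U): {D, G, P}.
Backdoor paths from V to U:
  P1: V <- G -> U
The empty set is not sufficient: P1 (V <- G -> U) has no collider blocking it and no conditioned non-collider, so it is open.
Try {G}:
  P1: blocked at fork node G ∈ conditioning set.
{G} contains no descendant of V and blocks every backdoor path.
No other singleton works — e.g. {P} leaves P1 open — so {G} is the unique smallest valid adjustment set.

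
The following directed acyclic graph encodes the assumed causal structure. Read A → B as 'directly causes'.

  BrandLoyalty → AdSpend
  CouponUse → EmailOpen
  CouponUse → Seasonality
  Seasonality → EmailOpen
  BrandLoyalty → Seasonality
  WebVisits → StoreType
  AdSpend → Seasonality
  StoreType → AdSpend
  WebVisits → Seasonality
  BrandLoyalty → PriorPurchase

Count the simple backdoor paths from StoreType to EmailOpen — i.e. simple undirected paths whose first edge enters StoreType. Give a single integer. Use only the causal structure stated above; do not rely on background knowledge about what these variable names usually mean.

2

A backdoor path from StoreType to EmailOpen is any simple undirected path whose first edge points into StoreType (i.e. leaves StoreType via a parent).
Parents of StoreType: {WebVisits}.
Enumerating:
  P1: StoreType <- WebVisits -> Seasonality <- CouponUse -> EmailOpen
  P2: StoreType <- WebVisits -> Seasonality -> EmailOpen
That exhausts the simple backdoor paths. Count: 2.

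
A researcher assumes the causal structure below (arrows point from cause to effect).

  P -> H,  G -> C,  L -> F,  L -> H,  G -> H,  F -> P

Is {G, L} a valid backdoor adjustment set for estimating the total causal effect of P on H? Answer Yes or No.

Yes

Backdoor paths from P to H (paths whose first edge points into P):
  P1: P <- F <- L -> H
Condition 1 (no descendant of P in the set): holds — descendants of P are {H}; none are in {G, L}.
Condition 2 (every backdoor path blocked by {G, L}):
  P1: blocked at fork node L ∈ conditioning set.
{G, L} satisfies the backdoor criterion.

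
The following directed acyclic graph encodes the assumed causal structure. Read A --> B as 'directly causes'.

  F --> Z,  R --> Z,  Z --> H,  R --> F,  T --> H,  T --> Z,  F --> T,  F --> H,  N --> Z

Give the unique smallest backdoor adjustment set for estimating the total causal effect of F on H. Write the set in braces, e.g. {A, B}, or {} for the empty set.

{R}

Variables eligible for adjustment (non-descendants of F, excluding F and H): {N, R}.
Backdoor paths from F to H:
  P1: F <- R -> Z <- T -> H
  P2: F <- R -> Z -> H
The empty set is not sufficient: P2 (F <- R -> Z -> H) has no collider blocking it and no conditioned non-collider, so it is open.
Try {R}:
  P1: blocked at fork node R ∈ conditioning set.
  P2: blocked at fork node R ∈ conditioning set.
{R} contains no descendant of F and blocks every backdoor path.
No other singleton works — e.g. {N} leaves P2 open — so {R} is the unique smallest valid adjustment set.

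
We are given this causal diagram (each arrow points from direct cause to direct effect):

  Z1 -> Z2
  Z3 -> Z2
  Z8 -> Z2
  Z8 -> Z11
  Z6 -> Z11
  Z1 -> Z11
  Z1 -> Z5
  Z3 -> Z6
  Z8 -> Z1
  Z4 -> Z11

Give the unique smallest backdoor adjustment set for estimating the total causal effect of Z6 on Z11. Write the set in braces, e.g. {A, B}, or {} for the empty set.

Variables eligible for adjustment (non-descendants of Z6, excluding Z6 and Z11): {Z1, Z2, Z3, Z4, Z5, Z8}.
Backdoor paths from Z6 to Z11:
  P1: Z6 <- Z3 -> Z2 <- Z8 -> Z1 -> Z11
  P2: Z6 <- Z3 -> Z2 <- Z8 -> Z11
  P3: Z6 <- Z3 -> Z2 <- Z1 <- Z8 -> Z11
  P4: Z6 <- Z3 -> Z2 <- Z1 -> Z11
Each backdoor path contains an unconditioned collider, so every path is already blocked with the empty conditioning set:
  P1: blocked at collider Z2 (neither it nor any descendant is in the conditioning set).
  P2: blocked at collider Z2 (neither it nor any descendant is in the conditioning set).
  P3: blocked at collider Z2 (neither it nor any descendant is in the conditioning set).
  P4: blocked at collider Z2 (neither it nor any descendant is in the conditioning set).
The empty set is therefore the unique smallest valid set.

{}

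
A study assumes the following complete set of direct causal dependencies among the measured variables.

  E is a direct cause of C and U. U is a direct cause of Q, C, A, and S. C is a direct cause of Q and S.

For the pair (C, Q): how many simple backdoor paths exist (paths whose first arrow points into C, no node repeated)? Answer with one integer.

2

A backdoor path from C to Q is any simple undirected path whose first edge points into C (i.e. leaves C via a parent).
Parents of C: {E, U}.
Enumerating:
  P1: C <- E -> U -> Q
  P2: C <- U -> Q
That exhausts the simple backdoor paths. Count: 2.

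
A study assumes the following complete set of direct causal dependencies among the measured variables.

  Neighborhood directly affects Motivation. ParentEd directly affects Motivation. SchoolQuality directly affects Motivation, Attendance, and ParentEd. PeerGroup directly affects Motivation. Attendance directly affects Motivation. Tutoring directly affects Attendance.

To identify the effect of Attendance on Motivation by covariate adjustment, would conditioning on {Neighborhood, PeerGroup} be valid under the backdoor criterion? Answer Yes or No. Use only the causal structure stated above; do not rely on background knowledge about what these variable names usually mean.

No

Backdoor paths from Attendance to Motivation (paths whose first edge points into Attendance):
  P1: Attendance <- SchoolQuality -> ParentEd -> Motivation
  P2: Attendance <- SchoolQuality -> Motivation
Condition 1 (no descendant of Attendance in the set): holds — descendants of Attendance are {Motivation}; none are in {Neighborhood, PeerGroup}.
Condition 2 (every backdoor path blocked by {Neighborhood, PeerGroup}):
  P1: open — no interior node is in the conditioning set.
  P2: open — no interior node is in the conditioning set.
{Neighborhood, PeerGroup} does not satisfy the backdoor criterion.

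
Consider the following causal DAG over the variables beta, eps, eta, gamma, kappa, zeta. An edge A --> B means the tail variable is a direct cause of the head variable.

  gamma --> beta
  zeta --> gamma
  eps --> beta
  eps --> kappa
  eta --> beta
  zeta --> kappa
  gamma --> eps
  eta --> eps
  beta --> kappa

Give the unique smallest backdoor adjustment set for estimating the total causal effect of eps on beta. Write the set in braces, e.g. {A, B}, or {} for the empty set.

Variables eligible for adjustment (non-descendants of eps, excluding eps and beta): {eta, gamma, zeta}.
Backdoor paths from eps to beta:
  P1: eps <- gamma <- zeta -> kappa <- beta
  P2: eps <- gamma -> beta
  P3: eps <- eta -> beta
The empty set is not sufficient: P2 (eps <- gamma -> beta) has no collider blocking it and no conditioned non-collider, so it is open.
Try {eta, gamma}:
  P1: blocked at chain node gamma ∈ conditioning set.
  P2: blocked at fork node gamma ∈ conditioning set.
  P3: blocked at fork node eta ∈ conditioning set.
{eta, gamma} contains no descendant of eps and blocks every backdoor path.
Every element of {eta, gamma} is needed (dropping eta leaves P3 open; dropping gamma leaves P2 open), so no proper subset is valid.
Among all size-2 subsets of the eligible variables, only {eta, gamma} blocks every backdoor path, so it is the unique smallest valid adjustment set.

{eta, gamma}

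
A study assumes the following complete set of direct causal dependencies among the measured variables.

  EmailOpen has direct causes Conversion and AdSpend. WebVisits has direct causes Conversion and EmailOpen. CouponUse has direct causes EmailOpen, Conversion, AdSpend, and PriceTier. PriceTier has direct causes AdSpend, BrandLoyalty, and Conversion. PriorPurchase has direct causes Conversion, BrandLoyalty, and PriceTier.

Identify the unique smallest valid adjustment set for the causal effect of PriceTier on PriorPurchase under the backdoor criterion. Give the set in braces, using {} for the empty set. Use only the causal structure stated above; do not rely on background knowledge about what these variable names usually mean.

{BrandLoyalty, Conversion}

Variables eligible for adjustment (non-descendants of PriceTier, excluding PriceTier and PriorPurchase): {AdSpend, BrandLoyalty, Conversion, EmailOpen, WebVisits}.
Backdoor paths from PriceTier to PriorPurchase:
  P1: PriceTier <- AdSpend -> EmailOpen <- Conversion -> PriorPurchase
  P2: PriceTier <- AdSpend -> EmailOpen -> WebVisits <- Conversion -> PriorPurchase
  P3: PriceTier <- AdSpend -> EmailOpen -> CouponUse <- Conversion -> PriorPurchase
  P4: PriceTier <- AdSpend -> CouponUse <- Conversion -> PriorPurchase
  P5: PriceTier <- AdSpend -> CouponUse <- EmailOpen <- Conversion -> PriorPurchase
  P6: PriceTier <- AdSpend -> CouponUse <- EmailOpen -> WebVisits <- Conversion -> PriorPurchase
  P7: PriceTier <- Conversion -> PriorPurchase
  P8: PriceTier <- BrandLoyalty -> PriorPurchase
The empty set is not sufficient: P7 (PriceTier <- Conversion -> PriorPurchase) has no collider blocking it and no conditioned non-collider, so it is open.
Try {BrandLoyalty, Conversion}:
  P1: blocked at collider EmailOpen (neither it nor any descendant is in the conditioning set).
  P2: blocked at collider WebVisits (neither it nor any descendant is in the conditioning set).
  P3: blocked at collider CouponUse (neither it nor any descendant is in the conditioning set).
  P4: blocked at collider CouponUse (neither it nor any descendant is in the conditioning set).
  P5: blocked at collider CouponUse (neither it nor any descendant is in the conditioning set).
  P6: blocked at collider CouponUse (neither it nor any descendant is in the conditioning set).
  P7: blocked at fork node Conversion ∈ conditioning set.
  P8: blocked at fork node BrandLoyalty ∈ conditioning set.
{BrandLoyalty, Conversion} contains no descendant of PriceTier and blocks every backdoor path.
Every element of {BrandLoyalty, Conversion} is needed (dropping BrandLoyalty leaves P8 open; dropping Conversion leaves P7 open), so no proper subset is valid.
Among all size-2 subsets of the eligible variables, only {BrandLoyalty, Conversion} blocks every backdoor path, so it is the unique smallest valid adjustment set.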